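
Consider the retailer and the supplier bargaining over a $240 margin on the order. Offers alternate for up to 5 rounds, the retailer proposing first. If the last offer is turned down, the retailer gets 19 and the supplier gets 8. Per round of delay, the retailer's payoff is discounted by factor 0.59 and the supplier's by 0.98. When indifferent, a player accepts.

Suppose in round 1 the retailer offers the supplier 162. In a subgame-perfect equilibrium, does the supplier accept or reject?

Work out the supplier's continuation value if the offer is rejected.
Round 5 (the retailer proposes): the supplier gets 8 if talks fail, so the retailer offers 8 and keeps 232.
Round 4 (the supplier proposes): the retailer can get 232 next round, worth 0.59 × 232 = 136.88 now. The supplier offers 136.88 and keeps 240 − 136.88 = 103.12.
Round 3 (the retailer proposes): the supplier can get 103.12 next round, worth 0.98 × 103.12 = 101.0576 now. The retailer offers 101.0576 and keeps 240 − 101.0576 = 138.9424.
Round 2 (the supplier proposes): the retailer can get 138.9424 next round, worth 0.59 × 138.9424 = 81.976016 now. The supplier offers 81.976016 and keeps 240 − 81.976016 = 158.023984.
So by rejecting in round 1, the supplier gets 158.023984 next round, worth 0.98 × 158.023984 = 154.86350432 now.
Offer 162 ≥ 154.86350432, so the supplier accepts.

Accept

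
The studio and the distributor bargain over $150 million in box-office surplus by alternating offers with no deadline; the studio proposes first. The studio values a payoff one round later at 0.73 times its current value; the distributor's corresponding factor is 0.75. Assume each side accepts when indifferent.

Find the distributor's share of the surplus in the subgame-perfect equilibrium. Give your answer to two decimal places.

When the studio proposes, the distributor accepts any offer worth at least 0.75 times what the distributor would get by proposing next round; and vice versa.
This gives x = 150 − 0.75y and y = 150 − 0.73x, where x and y are each side's share when it proposes.
Hence (1 − 0.75·0.73)x = 150(1 − 0.75), i.e. 0.4525·x = 37.5.
x ≈ 82.8729; the distributor's share is 150 − x ≈ 67.1271.

67.13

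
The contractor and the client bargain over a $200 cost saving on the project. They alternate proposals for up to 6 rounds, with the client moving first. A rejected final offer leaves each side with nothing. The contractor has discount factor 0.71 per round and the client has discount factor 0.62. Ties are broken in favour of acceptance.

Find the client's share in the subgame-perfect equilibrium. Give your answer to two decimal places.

94.77

Round 6 (the contractor proposes): rejection yields 0 for the client; the contractor offers 0 and keeps 200.
Round 5 (the client proposes): the contractor can get 200 next round, worth 0.71 × 200 = 142 now. The client offers 142 and keeps 200 − 142 = 58.
Round 4 (the contractor proposes): the client can get 58 next round, worth 0.62 × 58 = 35.96 now; the contractor offers that and keeps 164.04.
Round 3 (the client proposes): the contractor can get 164.04 next round, worth 0.71 × 164.04 = 116.4684 now. The client offers 116.4684 and keeps 200 − 116.4684 = 83.5316.
Round 2 (the contractor proposes): the client can get 83.5316 next round, worth 0.62 × 83.5316 = 51.789592 now. The contractor offers 51.789592 and keeps 200 − 51.789592 = 148.210408.
Round 1 (the client proposes): the contractor can get 148.210408 next round, worth 0.71 × 148.210408 = 105.22938968 now, so the client offers 105.22938968, keeping 94.77061032.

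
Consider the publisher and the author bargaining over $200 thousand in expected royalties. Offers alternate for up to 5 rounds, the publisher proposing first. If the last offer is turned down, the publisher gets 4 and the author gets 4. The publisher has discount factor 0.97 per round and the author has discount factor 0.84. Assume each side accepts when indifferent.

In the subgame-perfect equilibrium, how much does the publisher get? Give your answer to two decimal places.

Round 5 (the publisher proposes): the author gets 4 if talks fail, so the publisher offers 4 and keeps 196.
Round 4 (the author proposes): the publisher can get 196 next round, worth 0.97 × 196 = 190.12 now; the author offers that and keeps 9.88.
Round 3 (the publisher proposes): the author can get 9.88 next round, worth 0.84 × 9.88 = 8.2992 now; the publisher offers that and keeps 191.7008.
Round 2 (the author proposes): the publisher can get 191.7008 next round, worth 0.97 × 191.7008 = 185.949776 now, so the author offers 185.949776, keeping 14.050224.
Round 1 (the publisher proposes): the author can get 14.050224 next round, worth 0.84 × 14.050224 = 11.80218816 now. The publisher offers 11.80218816 and keeps 200 − 11.80218816 = 188.19781184.

188.20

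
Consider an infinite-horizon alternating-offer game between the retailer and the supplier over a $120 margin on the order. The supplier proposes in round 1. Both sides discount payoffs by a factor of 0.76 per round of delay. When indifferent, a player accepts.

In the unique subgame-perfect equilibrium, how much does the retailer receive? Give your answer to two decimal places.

51.82

In a stationary SPE each proposer offers the other exactly their discounted continuation value.
If the supplier keeps x when proposing and the retailer keeps y when proposing, then x = 120 − 0.76y and y = 120 − 0.76x.
Solving: x = 120(1 − 0.76) / (1 − 0.76·0.76) = 28.8 / 0.4224 ≈ 68.1818.
The retailer gets 120 − 68.1818 ≈ 51.8182.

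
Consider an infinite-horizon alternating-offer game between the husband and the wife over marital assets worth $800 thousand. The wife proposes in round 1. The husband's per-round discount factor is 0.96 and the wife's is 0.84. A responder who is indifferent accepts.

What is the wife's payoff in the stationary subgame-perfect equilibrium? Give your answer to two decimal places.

165.29

In a stationary SPE each proposer offers the other exactly their discounted continuation value.
If the wife keeps x when proposing and the husband keeps y when proposing, then x = 800 − 0.96y and y = 800 − 0.84x.
Solving: x = 800(1 − 0.96) / (1 − 0.84·0.96) = 32 / 0.1936 ≈ 165.2893.
The husband gets 800 − 165.2893 ≈ 634.7107.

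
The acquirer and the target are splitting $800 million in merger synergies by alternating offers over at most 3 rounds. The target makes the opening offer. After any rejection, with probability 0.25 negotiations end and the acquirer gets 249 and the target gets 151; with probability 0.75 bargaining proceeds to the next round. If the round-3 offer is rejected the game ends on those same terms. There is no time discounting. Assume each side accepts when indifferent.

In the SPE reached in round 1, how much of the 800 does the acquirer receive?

By backward induction:
Round 3 (the target proposes): the acquirer gets 249 if talks fail, so the target offers 249 and keeps 551.
Round 2 (the acquirer proposes): rejecting gives the target an expected 0.75 × 551 + 0.25 × 151 = 451; the acquirer offers that and keeps 349.
Round 1 (the target proposes): rejecting gives the acquirer an expected 0.75 × 349 + 0.25 × 249 = 324, so the target offers 324, keeping 476.

324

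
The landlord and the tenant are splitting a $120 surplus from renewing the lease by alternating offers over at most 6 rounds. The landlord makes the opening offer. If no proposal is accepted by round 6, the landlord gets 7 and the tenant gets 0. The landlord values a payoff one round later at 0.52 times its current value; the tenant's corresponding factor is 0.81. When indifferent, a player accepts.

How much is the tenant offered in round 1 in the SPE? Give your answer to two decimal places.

82.55

Round 6 (the tenant proposes): the landlord gets 7 if talks fail, so the tenant offers 7 and keeps 113.
Round 5 (the landlord proposes): the tenant can get 113 next round, worth 0.81 × 113 = 91.53 now; the landlord offers that and keeps 28.47.
Round 4 (the tenant proposes): the landlord can get 28.47 next round, worth 0.52 × 28.47 = 14.8044 now, so the tenant offers 14.8044, keeping 105.1956.
Round 3 (the landlord proposes): the tenant can get 105.1956 next round, worth 0.81 × 105.1956 = 85.208436 now. The landlord offers 85.208436 and keeps 120 − 85.208436 = 34.791564.
Round 2 (the tenant proposes): the landlord can get 34.791564 next round, worth 0.52 × 34.791564 = 18.09161328 now; the tenant offers that and keeps 101.90838672.
Round 1 (the landlord proposes): the tenant can get 101.90838672 next round, worth 0.81 × 101.90838672 = 82.5457932432 now, so the landlord offers 82.5457932432, keeping 37.4542067568.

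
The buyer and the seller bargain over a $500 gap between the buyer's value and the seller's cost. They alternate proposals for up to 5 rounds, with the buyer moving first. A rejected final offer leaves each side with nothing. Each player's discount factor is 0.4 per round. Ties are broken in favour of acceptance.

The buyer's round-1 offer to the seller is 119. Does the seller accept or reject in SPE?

Round 5 (the buyer proposes): the seller will accept anything ≥ 0, so the buyer offers 0 and keeps 500.
Round 4 (the seller proposes): the buyer can get 500 next round, worth 0.4 × 500 = 200 now. The seller offers 200 and keeps 500 − 200 = 300.
Round 3 (the buyer proposes): the seller can get 300 next round, worth 0.4 × 300 = 120 now. The buyer offers 120 and keeps 500 − 120 = 380.
Round 2 (the seller proposes): the buyer can get 380 next round, worth 0.4 × 380 = 152 now, so the seller offers 152, keeping 348.
So by rejecting in round 1, the seller gets 348 next round, worth 0.4 × 348 = 139.2 now.
Offer 119 < 139.2, so the seller rejects.

Reject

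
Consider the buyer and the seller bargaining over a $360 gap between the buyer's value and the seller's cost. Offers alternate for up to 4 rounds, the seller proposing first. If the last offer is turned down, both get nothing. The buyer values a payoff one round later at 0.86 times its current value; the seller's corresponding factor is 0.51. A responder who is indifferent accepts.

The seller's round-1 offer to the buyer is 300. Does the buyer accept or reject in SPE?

Work out the buyer's continuation value if the offer is rejected.
Round 4 (the buyer proposes): the seller will accept anything ≥ 0, so the buyer offers 0 and keeps 360.
Round 3 (the seller proposes): the buyer can get 360 next round, worth 0.86 × 360 = 309.6 now; the seller offers that and keeps 50.4.
Round 2 (the buyer proposes): the seller can get 50.4 next round, worth 0.51 × 50.4 = 25.704 now, so the buyer offers 25.704, keeping 334.296.
So by rejecting in round 1, the buyer gets 334.296 next round, worth 0.86 × 334.296 = 287.49456 now.
Offer 300 ≥ 287.49456, so the buyer accepts.

Accept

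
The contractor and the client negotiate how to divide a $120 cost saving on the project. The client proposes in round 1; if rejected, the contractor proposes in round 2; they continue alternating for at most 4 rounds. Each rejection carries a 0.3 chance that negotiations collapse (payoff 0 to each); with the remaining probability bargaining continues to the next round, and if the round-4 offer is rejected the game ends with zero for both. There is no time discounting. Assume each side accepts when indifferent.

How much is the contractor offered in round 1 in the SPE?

66.36

Round 4 (the contractor proposes): rejection yields 0 for the client; the contractor offers 0 and keeps 120.
Round 3 (the client proposes): rejecting gives the contractor an expected 0.7 × 120 = 84. The client offers 84 and keeps 120 − 84 = 36.
Round 2 (the contractor proposes): rejecting gives the client an expected 0.7 × 36 = 25.2. The contractor offers 25.2 and keeps 120 − 25.2 = 94.8.
Round 1 (the client proposes): rejecting gives the contractor an expected 0.7 × 94.8 = 66.36; the client offers that and keeps 53.64.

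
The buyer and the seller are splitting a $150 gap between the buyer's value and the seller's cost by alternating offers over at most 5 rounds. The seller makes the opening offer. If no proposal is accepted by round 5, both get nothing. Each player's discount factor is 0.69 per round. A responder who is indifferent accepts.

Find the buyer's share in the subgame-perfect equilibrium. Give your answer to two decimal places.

47.36

Work backward from the last round.
Round 5 (the seller proposes): rejection yields 0 for the buyer; the seller offers 0 and keeps 150.
Round 4 (the buyer proposes): the seller can get 150 next round, worth 0.69 × 150 = 103.5 now; the buyer offers that and keeps 46.5.
Round 3 (the seller proposes): the buyer can get 46.5 next round, worth 0.69 × 46.5 = 32.085 now. The seller offers 32.085 and keeps 150 − 32.085 = 117.915.
Round 2 (the buyer proposes): the seller can get 117.915 next round, worth 0.69 × 117.915 = 81.36135 now; the buyer offers that and keeps 68.63865.
Round 1 (the seller proposes): the buyer can get 68.63865 next round, worth 0.69 × 68.63865 = 47.3606685 now, so the seller offers 47.3606685, keeping 102.6393315.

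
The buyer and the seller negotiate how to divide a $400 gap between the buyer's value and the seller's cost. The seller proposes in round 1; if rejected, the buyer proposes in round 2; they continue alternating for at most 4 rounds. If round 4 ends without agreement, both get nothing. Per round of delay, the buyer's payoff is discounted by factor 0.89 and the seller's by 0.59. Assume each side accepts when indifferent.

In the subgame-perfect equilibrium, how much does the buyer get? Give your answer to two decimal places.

332.90

Round 4 (the buyer proposes): rejection yields 0 for the seller; the buyer offers 0 and keeps 400.
Round 3 (the seller proposes): the buyer can get 400 next round, worth 0.89 × 400 = 356 now; the seller offers that and keeps 44.
Round 2 (the buyer proposes): the seller can get 44 next round, worth 0.59 × 44 = 25.96 now. The buyer offers 25.96 and keeps 400 − 25.96 = 374.04.
Round 1 (the seller proposes): the buyer can get 374.04 next round, worth 0.89 × 374.04 = 332.8956 now; the seller offers that and keeps 67.1044.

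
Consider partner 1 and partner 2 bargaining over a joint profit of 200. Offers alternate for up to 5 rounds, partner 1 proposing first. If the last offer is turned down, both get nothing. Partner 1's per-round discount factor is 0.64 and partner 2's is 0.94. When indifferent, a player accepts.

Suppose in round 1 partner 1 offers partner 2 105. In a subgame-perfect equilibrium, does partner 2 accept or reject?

Round 5 (partner 1 proposes): partner 2 will accept anything ≥ 0, so partner 1 offers 0 and keeps 200.
Round 4 (partner 2 proposes): partner 1 can get 200 next round, worth 0.64 × 200 = 128 now; partner 2 offers that and keeps 72.
Round 3 (partner 1 proposes): partner 2 can get 72 next round, worth 0.94 × 72 = 67.68 now. Partner 1 offers 67.68 and keeps 200 − 67.68 = 132.32.
Round 2 (partner 2 proposes): partner 1 can get 132.32 next round, worth 0.64 × 132.32 = 84.6848 now, so partner 2 offers 84.6848, keeping 115.3152.
So by rejecting in round 1, partner 2 gets 115.3152 next round, worth 0.94 × 115.3152 = 108.396288 now.
Offer 105 < 108.396288, so partner 2 rejects.

Reject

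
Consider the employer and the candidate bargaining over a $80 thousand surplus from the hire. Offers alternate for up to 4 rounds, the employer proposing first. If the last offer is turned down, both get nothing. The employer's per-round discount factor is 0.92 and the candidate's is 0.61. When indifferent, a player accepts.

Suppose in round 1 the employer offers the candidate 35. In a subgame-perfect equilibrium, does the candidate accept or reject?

Accept

Work out the candidate's continuation value if the offer is rejected.
Round 4 (the candidate proposes): the employer will accept anything ≥ 0, so the candidate offers 0 and keeps 80.
Round 3 (the employer proposes): the candidate can get 80 next round, worth 0.61 × 80 = 48.8 now, so the employer offers 48.8, keeping 31.2.
Round 2 (the candidate proposes): the employer can get 31.2 next round, worth 0.92 × 31.2 = 28.704 now; the candidate offers that and keeps 51.296.
So by rejecting in round 1, the candidate gets 51.296 next round, worth 0.61 × 51.296 = 31.29056 now.
Offer 35 ≥ 31.29056, so the candidate accepts.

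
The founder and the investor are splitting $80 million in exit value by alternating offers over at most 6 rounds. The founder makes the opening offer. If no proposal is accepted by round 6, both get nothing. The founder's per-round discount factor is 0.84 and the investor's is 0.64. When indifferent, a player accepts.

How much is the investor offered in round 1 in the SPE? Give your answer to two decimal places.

27.39

Round 6 (the investor proposes): rejection yields 0 for the founder; the investor offers 0 and keeps 80.
Round 5 (the founder proposes): the investor can get 80 next round, worth 0.64 × 80 = 51.2 now; the founder offers that and keeps 28.8.
Round 4 (the investor proposes): the founder can get 28.8 next round, worth 0.84 × 28.8 = 24.192 now. The investor offers 24.192 and keeps 80 − 24.192 = 55.808.
Round 3 (the founder proposes): the investor can get 55.808 next round, worth 0.64 × 55.808 = 35.71712 now; the founder offers that and keeps 44.28288.
Round 2 (the investor proposes): the founder can get 44.28288 next round, worth 0.84 × 44.28288 = 37.1976192 now. The investor offers 37.1976192 and keeps 80 − 37.1976192 = 42.8023808.
Round 1 (the founder proposes): the investor can get 42.8023808 next round, worth 0.64 × 42.8023808 = 27.393523712 now; the founder offers that and keeps 52.606476288.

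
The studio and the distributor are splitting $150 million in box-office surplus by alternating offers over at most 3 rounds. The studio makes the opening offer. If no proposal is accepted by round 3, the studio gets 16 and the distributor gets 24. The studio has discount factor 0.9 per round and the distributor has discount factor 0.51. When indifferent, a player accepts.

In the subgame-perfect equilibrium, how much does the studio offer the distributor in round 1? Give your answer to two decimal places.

18.67

Round 3 (the studio proposes): the distributor gets 24 if talks fail, so the studio offers 24 and keeps 126.
Round 2 (the distributor proposes): the studio can get 126 next round, worth 0.9 × 126 = 113.4 now. The distributor offers 113.4 and keeps 150 − 113.4 = 36.6.
Round 1 (the studio proposes): the distributor can get 36.6 next round, worth 0.51 × 36.6 = 18.666 now, so the studio offers 18.666, keeping 131.334.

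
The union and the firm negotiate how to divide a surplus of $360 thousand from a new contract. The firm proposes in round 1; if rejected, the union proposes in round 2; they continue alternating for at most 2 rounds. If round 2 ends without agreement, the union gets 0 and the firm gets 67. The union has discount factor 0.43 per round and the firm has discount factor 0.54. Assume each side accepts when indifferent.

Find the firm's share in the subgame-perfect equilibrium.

Round 2 (the union proposes): the firm gets 67 if talks fail, so the union offers 67 and keeps 293.
Round 1 (the firm proposes): the union can get 293 next round, worth 0.43 × 293 = 125.99 now. The firm offers 125.99 and keeps 360 − 125.99 = 234.01.

234.01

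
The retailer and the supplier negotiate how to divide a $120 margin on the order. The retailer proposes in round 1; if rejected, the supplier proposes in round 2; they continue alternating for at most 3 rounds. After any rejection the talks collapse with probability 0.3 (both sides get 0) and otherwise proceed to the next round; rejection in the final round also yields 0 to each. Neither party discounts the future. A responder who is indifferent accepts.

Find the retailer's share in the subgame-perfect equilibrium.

By backward induction:
Round 3 (the retailer proposes): the supplier will accept anything ≥ 0, so the retailer offers 0 and keeps 120.
Round 2 (the supplier proposes): rejecting gives the retailer an expected 0.7 × 120 = 84, so the supplier offers 84, keeping 36.
Round 1 (the retailer proposes): rejecting gives the supplier an expected 0.7 × 36 = 25.2. The retailer offers 25.2 and keeps 120 − 25.2 = 94.8.

94.8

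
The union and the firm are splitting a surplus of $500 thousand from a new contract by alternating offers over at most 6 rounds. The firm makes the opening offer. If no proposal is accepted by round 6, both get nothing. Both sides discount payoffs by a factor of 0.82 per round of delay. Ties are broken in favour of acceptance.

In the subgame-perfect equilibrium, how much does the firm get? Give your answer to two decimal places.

Round 6 (the union proposes): rejection yields 0 for the firm; the union offers 0 and keeps 500.
Round 5 (the firm proposes): the union can get 500 next round, worth 0.82 × 500 = 410 now, so the firm offers 410, keeping 90.
Round 4 (the union proposes): the firm can get 90 next round, worth 0.82 × 90 = 73.8 now; the union offers that and keeps 426.2.
Round 3 (the firm proposes): the union can get 426.2 next round, worth 0.82 × 426.2 = 349.484 now, so the firm offers 349.484, keeping 150.516.
Round 2 (the union proposes): the firm can get 150.516 next round, worth 0.82 × 150.516 = 123.42312 now; the union offers that and keeps 376.57688.
Round 1 (the firm proposes): the union can get 376.57688 next round, worth 0.82 × 376.57688 = 308.7930416 now, so the firm offers 308.7930416, keeping 191.2069584.

191.21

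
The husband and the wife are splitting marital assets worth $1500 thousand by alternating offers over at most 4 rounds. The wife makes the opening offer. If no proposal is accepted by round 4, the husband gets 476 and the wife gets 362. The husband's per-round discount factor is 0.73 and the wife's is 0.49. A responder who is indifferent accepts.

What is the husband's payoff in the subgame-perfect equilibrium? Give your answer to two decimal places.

Work backward from the last round.
Round 4 (the husband proposes): the wife gets 362 if talks fail, so the husband offers 362 and keeps 1138.
Round 3 (the wife proposes): the husband can get 1138 next round, worth 0.73 × 1138 = 830.74 now; the wife offers that and keeps 669.26.
Round 2 (the husband proposes): the wife can get 669.26 next round, worth 0.49 × 669.26 = 327.9374 now, so the husband offers 327.9374, keeping 1172.0626.
Round 1 (the wife proposes): the husband can get 1172.0626 next round, worth 0.73 × 1172.0626 = 855.605698 now; the wife offers that and keeps 644.394302.

855.61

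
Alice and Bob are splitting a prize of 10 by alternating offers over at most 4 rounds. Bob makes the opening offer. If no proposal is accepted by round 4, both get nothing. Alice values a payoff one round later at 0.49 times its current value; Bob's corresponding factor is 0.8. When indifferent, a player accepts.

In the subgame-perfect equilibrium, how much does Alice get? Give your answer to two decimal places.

2.90

Work backward from the last round.
Round 4 (Alice proposes): rejection yields 0 for Bob; Alice offers 0 and keeps 10.
Round 3 (Bob proposes): Alice can get 10 next round, worth 0.49 × 10 = 4.9 now, so Bob offers 4.9, keeping 5.1.
Round 2 (Alice proposes): Bob can get 5.1 next round, worth 0.8 × 5.1 = 4.08 now. Alice offers 4.08 and keeps 10 − 4.08 = 5.92.
Round 1 (Bob proposes): Alice can get 5.92 next round, worth 0.49 × 5.92 = 2.9008 now, so Bob offers 2.9008, keeping 7.0992.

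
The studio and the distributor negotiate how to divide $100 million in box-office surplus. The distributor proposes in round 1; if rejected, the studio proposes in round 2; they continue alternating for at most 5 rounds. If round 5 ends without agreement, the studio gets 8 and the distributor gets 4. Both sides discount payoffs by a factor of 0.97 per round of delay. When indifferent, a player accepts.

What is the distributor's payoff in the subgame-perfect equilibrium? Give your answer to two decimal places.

Solve by backward induction from round 5.
Round 5 (the distributor proposes): the studio gets 8 if talks fail, so the distributor offers 8 and keeps 92.
Round 4 (the studio proposes): the distributor can get 92 next round, worth 0.97 × 92 = 89.24 now, so the studio offers 89.24, keeping 10.76.
Round 3 (the distributor proposes): the studio can get 10.76 next round, worth 0.97 × 10.76 = 10.4372 now; the distributor offers that and keeps 89.5628.
Round 2 (the studio proposes): the distributor can get 89.5628 next round, worth 0.97 × 89.5628 = 86.875916 now, so the studio offers 86.875916, keeping 13.124084.
Round 1 (the distributor proposes): the studio can get 13.124084 next round, worth 0.97 × 13.124084 = 12.73036148 now; the distributor offers that and keeps 87.26963852.

87.27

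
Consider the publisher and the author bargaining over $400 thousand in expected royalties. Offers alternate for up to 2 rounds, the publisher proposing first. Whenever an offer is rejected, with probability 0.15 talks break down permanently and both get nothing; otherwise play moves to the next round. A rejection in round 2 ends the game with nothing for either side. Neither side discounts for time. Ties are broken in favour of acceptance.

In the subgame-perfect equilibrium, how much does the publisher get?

60

Round 2 (the author proposes): rejection yields 0 for the publisher; the author offers 0 and keeps 400.
Round 1 (the publisher proposes): rejecting gives the author an expected 0.85 × 400 = 340. The publisher offers 340 and keeps 400 − 340 = 60.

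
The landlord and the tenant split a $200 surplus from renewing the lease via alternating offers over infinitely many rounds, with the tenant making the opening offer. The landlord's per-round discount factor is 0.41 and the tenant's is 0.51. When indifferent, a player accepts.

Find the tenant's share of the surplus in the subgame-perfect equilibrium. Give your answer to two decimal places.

Let x be the tenant's share when the tenant proposes and y be the landlord's share when the landlord proposes.
The landlord accepts iff offered ≥ 0.41·y, so x = 200 − 0.41y. Symmetrically y = 200 − 0.51x.
Substituting: x = 200 − 0.41(200 − 0.51x), giving x(1 − 0.51·0.41) = 200(1 − 0.41).
So x = 200 × 0.59 / 0.7909 ≈ 149.1971, and the landlord receives 200 − x ≈ 50.8029.

149.20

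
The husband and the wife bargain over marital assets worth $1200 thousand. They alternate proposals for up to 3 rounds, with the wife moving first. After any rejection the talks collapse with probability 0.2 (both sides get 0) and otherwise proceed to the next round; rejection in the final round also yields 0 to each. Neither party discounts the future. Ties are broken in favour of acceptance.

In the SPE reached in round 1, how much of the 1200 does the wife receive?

Round 3 (the wife proposes): rejection yields 0 for the husband; the wife offers 0 and keeps 1200.
Round 2 (the husband proposes): rejecting gives the wife an expected 0.8 × 1200 = 960. The husband offers 960 and keeps 1200 − 960 = 240.
Round 1 (the wife proposes): rejecting gives the husband an expected 0.8 × 240 = 192; the wife offers that and keeps 1008.

1008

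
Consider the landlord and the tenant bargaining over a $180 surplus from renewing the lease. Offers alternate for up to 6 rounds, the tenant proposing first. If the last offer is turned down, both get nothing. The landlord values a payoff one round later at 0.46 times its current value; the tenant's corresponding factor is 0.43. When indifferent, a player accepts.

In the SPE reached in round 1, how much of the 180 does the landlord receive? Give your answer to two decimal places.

59.77

Round 6 (the landlord proposes): rejection yields 0 for the tenant; the landlord offers 0 and keeps 180.
Round 5 (the tenant proposes): the landlord can get 180 next round, worth 0.46 × 180 = 82.8 now; the tenant offers that and keeps 97.2.
Round 4 (the landlord proposes): the tenant can get 97.2 next round, worth 0.43 × 97.2 = 41.796 now; the landlord offers that and keeps 138.204.
Round 3 (the tenant proposes): the landlord can get 138.204 next round, worth 0.46 × 138.204 = 63.57384 now; the tenant offers that and keeps 116.42616.
Round 2 (the landlord proposes): the tenant can get 116.42616 next round, worth 0.43 × 116.42616 = 50.0632488 now. The landlord offers 50.0632488 and keeps 180 − 50.0632488 = 129.9367512.
Round 1 (the tenant proposes): the landlord can get 129.9367512 next round, worth 0.46 × 129.9367512 = 59.770905552 now. The tenant offers 59.770905552 and keeps 180 − 59.770905552 = 120.229094448.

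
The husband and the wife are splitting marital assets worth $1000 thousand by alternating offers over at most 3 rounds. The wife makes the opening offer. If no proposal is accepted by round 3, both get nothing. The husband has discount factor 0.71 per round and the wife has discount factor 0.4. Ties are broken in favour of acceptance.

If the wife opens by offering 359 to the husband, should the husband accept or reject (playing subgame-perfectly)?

Reject

Work out the husband's continuation value if the offer is rejected.
Round 3 (the wife proposes): the husband will accept anything ≥ 0, so the wife offers 0 and keeps 1000.
Round 2 (the husband proposes): the wife can get 1000 next round, worth 0.4 × 1000 = 400 now; the husband offers that and keeps 600.
So by rejecting in round 1, the husband gets 600 next round, worth 0.71 × 600 = 426 now.
Offer 359 < 426, so the husband rejects.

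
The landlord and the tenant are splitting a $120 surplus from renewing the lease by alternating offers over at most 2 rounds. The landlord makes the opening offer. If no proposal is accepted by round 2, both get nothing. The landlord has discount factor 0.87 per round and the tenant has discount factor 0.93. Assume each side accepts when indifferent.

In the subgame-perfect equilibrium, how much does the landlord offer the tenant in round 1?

111.6

Round 2 (the tenant proposes): the landlord will accept anything ≥ 0, so the tenant offers 0 and keeps 120.
Round 1 (the landlord proposes): the tenant can get 120 next round, worth 0.93 × 120 = 111.6 now. The landlord offers 111.6 and keeps 120 − 111.6 = 8.4.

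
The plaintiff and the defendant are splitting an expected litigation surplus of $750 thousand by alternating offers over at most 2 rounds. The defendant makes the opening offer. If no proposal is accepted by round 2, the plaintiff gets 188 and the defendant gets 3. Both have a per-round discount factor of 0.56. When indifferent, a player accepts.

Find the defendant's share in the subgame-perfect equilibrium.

Round 2 (the plaintiff proposes): the defendant gets 3 if talks fail, so the plaintiff offers 3 and keeps 747.
Round 1 (the defendant proposes): the plaintiff can get 747 next round, worth 0.56 × 747 = 418.32 now. The defendant offers 418.32 and keeps 750 − 418.32 = 331.68.

331.68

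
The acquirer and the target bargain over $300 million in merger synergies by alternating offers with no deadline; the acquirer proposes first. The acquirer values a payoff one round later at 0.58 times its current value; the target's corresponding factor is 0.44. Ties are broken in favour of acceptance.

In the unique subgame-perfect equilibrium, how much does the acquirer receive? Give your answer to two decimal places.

In a stationary SPE each proposer offers the other exactly their discounted continuation value.
If the acquirer keeps x when proposing and the target keeps y when proposing, then x = 300 − 0.44y and y = 300 − 0.58x.
Solving: x = 300(1 − 0.44) / (1 − 0.58·0.44) = 168 / 0.7448 ≈ 225.5639.
The target gets 300 − 225.5639 ≈ 74.4361.

225.56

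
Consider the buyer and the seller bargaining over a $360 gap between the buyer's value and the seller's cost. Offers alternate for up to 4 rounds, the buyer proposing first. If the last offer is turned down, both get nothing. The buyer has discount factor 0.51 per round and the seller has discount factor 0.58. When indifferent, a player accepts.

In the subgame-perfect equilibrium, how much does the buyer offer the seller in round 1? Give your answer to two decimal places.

164.08

Round 4 (the seller proposes): rejection yields 0 for the buyer; the seller offers 0 and keeps 360.
Round 3 (the buyer proposes): the seller can get 360 next round, worth 0.58 × 360 = 208.8 now. The buyer offers 208.8 and keeps 360 − 208.8 = 151.2.
Round 2 (the seller proposes): the buyer can get 151.2 next round, worth 0.51 × 151.2 = 77.112 now. The seller offers 77.112 and keeps 360 − 77.112 = 282.888.
Round 1 (the buyer proposes): the seller can get 282.888 next round, worth 0.58 × 282.888 = 164.07504 now. The buyer offers 164.07504 and keeps 360 − 164.07504 = 195.92496.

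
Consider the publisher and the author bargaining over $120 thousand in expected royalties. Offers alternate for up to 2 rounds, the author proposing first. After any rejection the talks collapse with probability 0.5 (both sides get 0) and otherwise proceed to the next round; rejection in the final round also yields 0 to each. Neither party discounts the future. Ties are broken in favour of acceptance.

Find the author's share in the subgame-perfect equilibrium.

60

By backward induction:
Round 2 (the publisher proposes): the author will accept anything ≥ 0, so the publisher offers 0 and keeps 120.
Round 1 (the author proposes): rejecting gives the publisher an expected 0.5 × 120 = 60; the author offers that and keeps 60.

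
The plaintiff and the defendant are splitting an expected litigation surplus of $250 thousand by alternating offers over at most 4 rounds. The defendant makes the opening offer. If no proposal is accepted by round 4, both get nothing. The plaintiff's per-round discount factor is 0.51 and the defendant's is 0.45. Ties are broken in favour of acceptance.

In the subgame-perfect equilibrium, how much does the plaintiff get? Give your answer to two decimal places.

99.39

By backward induction:
Round 4 (the plaintiff proposes): the defendant will accept anything ≥ 0, so the plaintiff offers 0 and keeps 250.
Round 3 (the defendant proposes): the plaintiff can get 250 next round, worth 0.51 × 250 = 127.5 now, so the defendant offers 127.5, keeping 122.5.
Round 2 (the plaintiff proposes): the defendant can get 122.5 next round, worth 0.45 × 122.5 = 55.125 now; the plaintiff offers that and keeps 194.875.
Round 1 (the defendant proposes): the plaintiff can get 194.875 next round, worth 0.51 × 194.875 = 99.38625 now; the defendant offers that and keeps 150.61375.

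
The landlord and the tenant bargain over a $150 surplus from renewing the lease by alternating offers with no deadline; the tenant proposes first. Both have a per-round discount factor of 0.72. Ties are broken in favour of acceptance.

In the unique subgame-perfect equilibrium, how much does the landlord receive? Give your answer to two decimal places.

62.79

When the tenant proposes, the landlord accepts any offer worth at least 0.72 times what the landlord would get by proposing next round; and vice versa.
This gives x = 150 − 0.72y and y = 150 − 0.72x, where x and y are each side's share when it proposes.
Hence (1 − 0.72·0.72)x = 150(1 − 0.72), i.e. 0.4816·x = 42.
x ≈ 87.2093; the landlord's share is 150 − x ≈ 62.7907.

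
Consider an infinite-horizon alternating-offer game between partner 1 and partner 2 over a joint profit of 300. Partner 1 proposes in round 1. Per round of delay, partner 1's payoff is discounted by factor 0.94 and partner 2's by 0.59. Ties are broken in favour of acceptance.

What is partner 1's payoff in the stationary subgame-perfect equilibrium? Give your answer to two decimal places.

276.16

In a stationary SPE each proposer offers the other exactly their discounted continuation value.
If partner 1 keeps x when proposing and partner 2 keeps y when proposing, then x = 300 − 0.59y and y = 300 − 0.94x.
Solving: x = 300(1 − 0.59) / (1 − 0.94·0.59) = 123 / 0.4454 ≈ 276.1563.
Partner 2 gets 300 − 276.1563 ≈ 23.8437.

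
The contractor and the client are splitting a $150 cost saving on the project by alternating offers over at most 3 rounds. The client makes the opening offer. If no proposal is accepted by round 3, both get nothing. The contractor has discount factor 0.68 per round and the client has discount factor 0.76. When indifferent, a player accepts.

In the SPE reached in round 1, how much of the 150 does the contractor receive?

Round 3 (the client proposes): the contractor will accept anything ≥ 0, so the client offers 0 and keeps 150.
Round 2 (the contractor proposes): the client can get 150 next round, worth 0.76 × 150 = 114 now. The contractor offers 114 and keeps 150 − 114 = 36.
Round 1 (the client proposes): the contractor can get 36 next round, worth 0.68 × 36 = 24.48 now. The client offers 24.48 and keeps 150 − 24.48 = 125.52.

24.48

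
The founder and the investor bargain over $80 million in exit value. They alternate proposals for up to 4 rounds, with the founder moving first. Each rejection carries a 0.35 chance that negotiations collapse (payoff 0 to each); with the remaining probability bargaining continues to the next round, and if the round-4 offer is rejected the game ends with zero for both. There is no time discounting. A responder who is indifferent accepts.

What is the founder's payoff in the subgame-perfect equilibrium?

Round 4 (the investor proposes): the founder will accept anything ≥ 0, so the investor offers 0 and keeps 80.
Round 3 (the founder proposes): rejecting gives the investor an expected 0.65 × 80 = 52, so the founder offers 52, keeping 28.
Round 2 (the investor proposes): rejecting gives the founder an expected 0.65 × 28 = 18.2; the investor offers that and keeps 61.8.
Round 1 (the founder proposes): rejecting gives the investor an expected 0.65 × 61.8 = 40.17; the founder offers that and keeps 39.83.

39.83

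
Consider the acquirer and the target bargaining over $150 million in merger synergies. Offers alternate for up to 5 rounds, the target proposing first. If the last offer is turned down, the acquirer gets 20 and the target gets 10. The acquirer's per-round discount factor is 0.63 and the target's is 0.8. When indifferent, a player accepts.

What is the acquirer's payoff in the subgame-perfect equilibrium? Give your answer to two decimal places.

33.51

By backward induction:
Round 5 (the target proposes): the acquirer gets 20 if talks fail, so the target offers 20 and keeps 130.
Round 4 (the acquirer proposes): the target can get 130 next round, worth 0.8 × 130 = 104 now, so the acquirer offers 104, keeping 46.
Round 3 (the target proposes): the acquirer can get 46 next round, worth 0.63 × 46 = 28.98 now; the target offers that and keeps 121.02.
Round 2 (the acquirer proposes): the target can get 121.02 next round, worth 0.8 × 121.02 = 96.816 now, so the acquirer offers 96.816, keeping 53.184.
Round 1 (the target proposes): the acquirer can get 53.184 next round, worth 0.63 × 53.184 = 33.50592 now, so the target offers 33.50592, keeping 116.49408.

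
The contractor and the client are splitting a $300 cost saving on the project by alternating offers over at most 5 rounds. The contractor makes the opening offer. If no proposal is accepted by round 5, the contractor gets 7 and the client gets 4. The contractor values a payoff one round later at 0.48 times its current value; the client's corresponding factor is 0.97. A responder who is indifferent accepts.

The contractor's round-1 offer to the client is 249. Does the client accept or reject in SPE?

Accept

Work out the client's continuation value if the offer is rejected.
Round 5 (the contractor proposes): the client gets 4 if talks fail, so the contractor offers 4 and keeps 296.
Round 4 (the client proposes): the contractor can get 296 next round, worth 0.48 × 296 = 142.08 now; the client offers that and keeps 157.92.
Round 3 (the contractor proposes): the client can get 157.92 next round, worth 0.97 × 157.92 = 153.1824 now; the contractor offers that and keeps 146.8176.
Round 2 (the client proposes): the contractor can get 146.8176 next round, worth 0.48 × 146.8176 = 70.472448 now; the client offers that and keeps 229.527552.
So by rejecting in round 1, the client gets 229.527552 next round, worth 0.97 × 229.527552 = 222.64172544 now.
Offer 249 ≥ 222.64172544, so the client accepts.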